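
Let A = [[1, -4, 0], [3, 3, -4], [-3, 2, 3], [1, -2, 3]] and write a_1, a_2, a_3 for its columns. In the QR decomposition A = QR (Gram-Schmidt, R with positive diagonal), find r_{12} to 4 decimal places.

r_{12} = -0.6708

e_1 = a_1/‖a_1‖ = (1, 3, -3, 1)/4.4721 = (0.2236, 0.6708, -0.6708, 0.2236).
r_{12} = e_1·a_2 = -0.6708.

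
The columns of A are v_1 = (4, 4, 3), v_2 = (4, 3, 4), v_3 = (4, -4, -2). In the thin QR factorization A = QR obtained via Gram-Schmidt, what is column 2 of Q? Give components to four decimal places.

v_1 = (4, 4, 3); ‖v_1‖ = 6.4031, so e_1 = (0.6247, 0.6247, 0.4685).
e_1·v_2 = 0.6247·4 + 0.6247·3 + 0.4685·4 = 6.2470.
u_2 = v_2 − 6.2470·e_1 = (0.0976, -0.9024, 1.0732).
‖u_2‖ = 1.4056, so e_2 = (0.0694, -0.6420, 0.7635).

e_2 = (0.0694, -0.6420, 0.7635)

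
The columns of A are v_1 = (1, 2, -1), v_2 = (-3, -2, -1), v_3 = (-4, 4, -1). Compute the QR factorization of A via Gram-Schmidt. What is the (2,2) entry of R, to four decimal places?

r_{22} = 2.8284

q_1 = v_1/‖v_1‖ = (1, 2, -1)/2.4495 = (0.4082, 0.8165, -0.4082).
r_{12} = q_1·v_2 = -2.4495.
u_2 = v_2 + 2.4495·q_1 = (-2.0000, 0.0000, -2.0000).
r_{22} = ‖u_2‖ = 2.8284.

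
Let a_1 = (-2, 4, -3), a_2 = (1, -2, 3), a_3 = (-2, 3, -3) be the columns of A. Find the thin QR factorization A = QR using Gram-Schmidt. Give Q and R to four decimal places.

Q = [[-0.3714, -0.2491, -0.8944], [0.7428, 0.4983, -0.4472], [-0.5571, 0.8305, 0.0000]], R = [[5.3852, -3.5282, 4.6424], [0.0000, 1.2457, -0.4983], [0.0000, 0.0000, 0.4472]]

a_1 = (-2, 4, -3); ‖a_1‖ = 5.3852, so q_1 = (-0.3714, 0.7428, -0.5571).
q_1·a_2 = (-0.3714)·1 + 0.7428·(-2) + (-0.5571)·3 = -3.5282.
u_2 = a_2 + 3.5282·q_1 = (-0.3103, 0.6207, 1.0345).
‖u_2‖ = 1.2457, so q_2 = (-0.2491, 0.4983, 0.8305).
q_1·a_3 = (-0.3714)·(-2) + 0.7428·3 + (-0.5571)·(-3) = 4.6424; q_2·a_3 = (-0.2491)·(-2) + 0.4983·3 + 0.8305·(-3) = -0.4983.
u_3 = a_3 − 4.6424·q_1 + 0.4983·q_2 = (-0.4000, -0.2000, 0.0000).
‖u_3‖ = 0.4472, so q_3 = (-0.8944, -0.4472, 0.0000).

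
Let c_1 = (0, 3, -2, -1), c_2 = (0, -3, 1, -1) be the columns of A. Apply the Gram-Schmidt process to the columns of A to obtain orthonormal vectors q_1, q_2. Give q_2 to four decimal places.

q_2 = (0.0000, -0.4364, -0.2182, -0.8729)

c_1 = (0, 3, -2, -1); ‖c_1‖ = 3.7417, so q_1 = (0.0000, 0.8018, -0.5345, -0.2673).
q_1·c_2 = 0.0000·0 + 0.8018·(-3) + (-0.5345)·1 + (-0.2673)·(-1) = -2.6726.
u_2 = c_2 + 2.6726·q_1 = (0.0000, -0.8571, -0.4286, -1.7143).
‖u_2‖ = 1.9640, so q_2 = (0.0000, -0.4364, -0.2182, -0.8729).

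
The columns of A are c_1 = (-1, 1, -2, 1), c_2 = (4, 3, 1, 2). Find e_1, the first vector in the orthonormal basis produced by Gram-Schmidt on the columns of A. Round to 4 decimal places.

c_1 = (-1, 1, -2, 1); ‖c_1‖ = 2.6458, so e_1 = (-0.3780, 0.3780, -0.7559, 0.3780).

e_1 = (-0.3780, 0.3780, -0.7559, 0.3780)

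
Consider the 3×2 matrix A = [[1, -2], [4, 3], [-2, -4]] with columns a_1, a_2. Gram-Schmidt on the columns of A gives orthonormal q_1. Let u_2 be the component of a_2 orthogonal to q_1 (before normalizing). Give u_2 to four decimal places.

a_1 = (1, 4, -2); ‖a_1‖ = 4.5826, so q_1 = (0.2182, 0.8729, -0.4364).
q_1·a_2 = 0.2182·(-2) + 0.8729·3 + (-0.4364)·(-4) = 3.9279.
u_2 = a_2 − 3.9279·q_1 = (-2.8571, -0.4286, -2.2857).

u_2 = (-2.8571, -0.4286, -2.2857)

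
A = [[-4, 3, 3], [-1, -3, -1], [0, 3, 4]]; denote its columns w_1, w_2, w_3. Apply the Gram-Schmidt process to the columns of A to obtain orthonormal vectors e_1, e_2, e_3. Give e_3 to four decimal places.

w_1 = (-4, -1, 0); ‖w_1‖ = 4.1231, so e_1 = (-0.9701, -0.2425, 0.0000).
e_1·w_2 = (-0.9701)·3 + (-0.2425)·(-3) + 0.0000·3 = -2.1828.
u_2 = w_2 + 2.1828·e_1 = (0.8824, -3.5294, 3.0000).
‖u_2‖ = 4.7154, so e_2 = (0.1871, -0.7485, 0.6362).
e_1·w_3 = (-0.9701)·3 + (-0.2425)·(-1) + 0.0000·4 = -2.6679; e_2·w_3 = 0.1871·3 + (-0.7485)·(-1) + 0.6362·4 = 3.8547.
u_3 = w_3 + 2.6679·e_1 − 3.8547·e_2 = (-0.3095, 1.2381, 1.5476).
‖u_3‖ = 2.0059, so e_3 = (-0.1543, 0.6172, 0.7715).

e_3 = (-0.1543, 0.6172, 0.7715)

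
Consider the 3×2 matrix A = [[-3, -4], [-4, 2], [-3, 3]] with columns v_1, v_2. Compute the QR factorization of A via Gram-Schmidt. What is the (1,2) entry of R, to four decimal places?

r_{12} = -0.8575

v_1 = (-3, -4, -3); ‖v_1‖ = 5.8310, so e_1 = (-0.5145, -0.6860, -0.5145).
r_{12} = e_1·v_2 = -0.8575.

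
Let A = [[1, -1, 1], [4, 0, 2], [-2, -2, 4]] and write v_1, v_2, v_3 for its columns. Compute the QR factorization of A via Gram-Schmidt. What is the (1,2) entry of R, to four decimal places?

r_{12} = 0.6547

q_1 = v_1/‖v_1‖ = (1, 4, -2)/4.5826 = (0.2182, 0.8729, -0.4364).
r_{12} = q_1·v_2 = 0.6547.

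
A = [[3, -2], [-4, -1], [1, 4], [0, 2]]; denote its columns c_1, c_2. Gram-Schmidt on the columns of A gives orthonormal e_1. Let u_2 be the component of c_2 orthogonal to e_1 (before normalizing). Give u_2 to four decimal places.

c_1 = (3, -4, 1, 0); ‖c_1‖ = 5.0990, so e_1 = (0.5883, -0.7845, 0.1961, 0.0000).
e_1·c_2 = 0.5883·(-2) + (-0.7845)·(-1) + 0.1961·4 + 0.0000·2 = 0.3922.
u_2 = c_2 − 0.3922·e_1 = (-2.2308, -0.6923, 3.9231, 2.0000).

u_2 = (-2.2308, -0.6923, 3.9231, 2.0000)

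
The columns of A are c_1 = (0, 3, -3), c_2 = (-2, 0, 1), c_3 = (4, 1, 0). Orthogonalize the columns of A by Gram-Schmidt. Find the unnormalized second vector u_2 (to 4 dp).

u_2 = (-2.0000, 0.5000, 0.5000)

q_1 = c_1/‖c_1‖ = (0, 3, -3)/4.2426 = (0.0000, 0.7071, -0.7071).
r_{12} = q_1·c_2 = -0.7071.
u_2 = c_2 + 0.7071·q_1 = (-2.0000, 0.5000, 0.5000).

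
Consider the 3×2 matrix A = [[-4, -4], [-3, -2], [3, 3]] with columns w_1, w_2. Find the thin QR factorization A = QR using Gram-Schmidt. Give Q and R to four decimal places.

Q = [[-0.6860, -0.4116], [-0.5145, 0.8575], [0.5145, 0.3087]], R = [[5.8310, 5.3165], [0.0000, 0.8575]]

w_1 = (-4, -3, 3); ‖w_1‖ = 5.8310, so q_1 = (-0.6860, -0.5145, 0.5145).
q_1·w_2 = (-0.6860)·(-4) + (-0.5145)·(-2) + 0.5145·3 = 5.3165.
u_2 = w_2 − 5.3165·q_1 = (-0.3529, 0.7353, 0.2647).
‖u_2‖ = 0.8575, so q_2 = (-0.4116, 0.8575, 0.3087).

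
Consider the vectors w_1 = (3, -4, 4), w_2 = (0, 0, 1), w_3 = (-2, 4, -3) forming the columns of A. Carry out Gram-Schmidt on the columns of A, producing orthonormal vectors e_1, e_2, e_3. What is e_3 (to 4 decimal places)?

w_1 = (3, -4, 4); ‖w_1‖ = 6.4031, so e_1 = (0.4685, -0.6247, 0.6247).
e_1·w_2 = 0.4685·0 + (-0.6247)·0 + 0.6247·1 = 0.6247.
u_2 = w_2 − 0.6247·e_1 = (-0.2927, 0.3902, 0.6098).
‖u_2‖ = 0.7809, so e_2 = (-0.3748, 0.4998, 0.7809).
e_1·w_3 = 0.4685·(-2) + (-0.6247)·4 + 0.6247·(-3) = -5.3099; e_2·w_3 = (-0.3748)·(-2) + 0.4998·4 + 0.7809·(-3) = 0.4061.
u_3 = w_3 + 5.3099·e_1 − 0.4061·e_2 = (0.6400, 0.4800, 0.0000).
‖u_3‖ = 0.8000, so e_3 = (0.8000, 0.6000, 0.0000).

e_3 = (0.8000, 0.6000, 0.0000)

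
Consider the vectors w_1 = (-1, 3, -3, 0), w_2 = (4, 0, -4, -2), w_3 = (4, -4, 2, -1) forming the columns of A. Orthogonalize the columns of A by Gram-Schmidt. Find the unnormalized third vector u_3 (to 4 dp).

u_3 = (0.2323, 0.2194, 0.1419, 0.1806)

w_1 = (-1, 3, -3, 0); ‖w_1‖ = 4.3589, so q_1 = (-0.2294, 0.6882, -0.6882, 0.0000).
q_1·w_2 = (-0.2294)·4 + 0.6882·0 + (-0.6882)·(-4) + 0.0000·(-2) = 1.8353.
u_2 = w_2 − 1.8353·q_1 = (4.4211, -1.2632, -2.7368, -2.0000).
‖u_2‖ = 5.7124, so q_2 = (0.7739, -0.2211, -0.4791, -0.3501).
q_1·w_3 = (-0.2294)·4 + 0.6882·(-4) + (-0.6882)·2 + 0.0000·(-1) = -5.0471; q_2·w_3 = 0.7739·4 + (-0.2211)·(-4) + (-0.4791)·2 + (-0.3501)·(-1) = 3.3722.
u_3 = w_3 + 5.0471·q_1 − 3.3722·q_2 = (0.2323, 0.2194, 0.1419, 0.1806).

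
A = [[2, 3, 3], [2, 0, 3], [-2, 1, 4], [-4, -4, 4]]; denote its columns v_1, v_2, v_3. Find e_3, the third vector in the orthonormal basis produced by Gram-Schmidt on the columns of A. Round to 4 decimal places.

v_1 = (2, 2, -2, -4); ‖v_1‖ = 5.2915, so e_1 = (0.3780, 0.3780, -0.3780, -0.7559).
e_1·v_2 = 0.3780·3 + 0.3780·0 + (-0.3780)·1 + (-0.7559)·(-4) = 3.7796.
u_2 = v_2 − 3.7796·e_1 = (1.5714, -1.4286, 2.4286, -1.1429).
‖u_2‖ = 3.4226, so e_2 = (0.4591, -0.4174, 0.7096, -0.3339).
e_1·v_3 = 0.3780·3 + 0.3780·3 + (-0.3780)·4 + (-0.7559)·4 = -2.2678; e_2·v_3 = 0.4591·3 + (-0.4174)·3 + 0.7096·4 + (-0.3339)·4 = 1.6278.
u_3 = v_3 + 2.2678·e_1 − 1.6278·e_2 = (3.1098, 4.5366, 1.9878, 2.8293).
‖u_3‖ = 6.4967, so e_3 = (0.4787, 0.6983, 0.3060, 0.4355).

e_3 = (0.4787, 0.6983, 0.3060, 0.4355)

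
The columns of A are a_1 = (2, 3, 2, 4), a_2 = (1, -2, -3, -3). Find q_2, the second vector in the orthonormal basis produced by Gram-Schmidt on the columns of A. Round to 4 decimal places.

a_1 = (2, 3, 2, 4); ‖a_1‖ = 5.7446, so q_1 = (0.3482, 0.5222, 0.3482, 0.6963).
q_1·a_2 = 0.3482·1 + 0.5222·(-2) + 0.3482·(-3) + 0.6963·(-3) = -3.8297.
u_2 = a_2 + 3.8297·q_1 = (2.3333, 0.0000, -1.6667, -0.3333).
‖u_2‖ = 2.8868, so q_2 = (0.8083, 0.0000, -0.5774, -0.1155).

q_2 = (0.8083, 0.0000, -0.5774, -0.1155)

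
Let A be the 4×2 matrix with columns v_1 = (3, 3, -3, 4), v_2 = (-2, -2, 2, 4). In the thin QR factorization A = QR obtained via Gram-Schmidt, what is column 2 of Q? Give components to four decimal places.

v_1 = (3, 3, -3, 4); ‖v_1‖ = 6.5574, so q_1 = (0.4575, 0.4575, -0.4575, 0.6100).
q_1·v_2 = 0.4575·(-2) + 0.4575·(-2) + (-0.4575)·2 + 0.6100·4 = -0.3050.
u_2 = v_2 + 0.3050·q_1 = (-1.8605, -1.8605, 1.8605, 4.1860).
‖u_2‖ = 5.2827, so q_2 = (-0.3522, -0.3522, 0.3522, 0.7924).

q_2 = (-0.3522, -0.3522, 0.3522, 0.7924)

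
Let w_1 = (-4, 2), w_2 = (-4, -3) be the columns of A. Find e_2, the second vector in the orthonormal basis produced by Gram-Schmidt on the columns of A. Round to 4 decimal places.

e_1 = w_1/‖w_1‖ = (-4, 2)/4.4721 = (-0.8944, 0.4472).
r_{12} = e_1·w_2 = 2.2361.
u_2 = w_2 − 2.2361·e_1 = (-2.0000, -4.0000).
‖u_2‖ = 4.4721, so e_2 = (-0.4472, -0.8944).

e_2 = (-0.4472, -0.8944)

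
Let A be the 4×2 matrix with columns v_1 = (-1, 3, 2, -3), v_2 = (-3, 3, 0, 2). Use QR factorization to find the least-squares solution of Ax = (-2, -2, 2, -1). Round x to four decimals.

x = (0.1660, -0.1362)

v_1 = (-1, 3, 2, -3); ‖v_1‖ = 4.7958, so q_1 = (-0.2085, 0.6255, 0.4170, -0.6255).
q_1·v_2 = (-0.2085)·(-3) + 0.6255·3 + 0.4170·0 + (-0.6255)·2 = 1.2511.
u_2 = v_2 − 1.2511·q_1 = (-2.7391, 2.2174, -0.5217, 2.7826).
‖u_2‖ = 4.5205, so q_2 = (-0.6059, 0.4905, -0.1154, 0.6156).
Qᵀb = (0.6255, -0.6156).
Back-substitute: x_2 = -0.6156/4.5205 = -0.1362.
x_1 = (0.6255 − 1.2511·(-0.1362))/4.7958 = 0.1660.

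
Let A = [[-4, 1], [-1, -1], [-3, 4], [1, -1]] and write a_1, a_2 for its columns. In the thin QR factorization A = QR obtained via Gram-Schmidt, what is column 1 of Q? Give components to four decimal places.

a_1 = (-4, -1, -3, 1); ‖a_1‖ = 5.1962, so q_1 = (-0.7698, -0.1925, -0.5774, 0.1925).

q_1 = (-0.7698, -0.1925, -0.5774, 0.1925)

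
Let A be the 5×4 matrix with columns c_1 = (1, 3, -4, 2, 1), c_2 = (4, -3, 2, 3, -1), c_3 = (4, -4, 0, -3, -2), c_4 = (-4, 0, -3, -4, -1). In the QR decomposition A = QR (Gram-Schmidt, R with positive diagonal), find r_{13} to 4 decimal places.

q_1 = c_1/‖c_1‖ = (1, 3, -4, 2, 1)/5.5678 = (0.1796, 0.5388, -0.7184, 0.3592, 0.1796).
r_{13} = q_1·c_3 = -2.8737.

r_{13} = -2.8737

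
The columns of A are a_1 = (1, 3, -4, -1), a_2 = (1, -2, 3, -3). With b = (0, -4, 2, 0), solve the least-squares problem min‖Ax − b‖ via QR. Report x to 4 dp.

x = (-0.6212, 0.2306)

q_1 = a_1/‖a_1‖ = (1, 3, -4, -1)/5.1962 = (0.1925, 0.5774, -0.7698, -0.1925).
r_{12} = q_1·a_2 = -2.6943.
u_2 = a_2 + 2.6943·q_1 = (1.5185, -0.4444, 0.9259, -3.5185).
‖u_2‖ = 3.9675, so q_2 = (0.3827, -0.1120, 0.2334, -0.8868).
Qᵀb = (-3.8490, 0.9148).
Back-substitute: x_2 = 0.9148/3.9675 = 0.2306.
x_1 = (-3.8490 + 2.6943·0.2306)/5.1962 = -0.6212.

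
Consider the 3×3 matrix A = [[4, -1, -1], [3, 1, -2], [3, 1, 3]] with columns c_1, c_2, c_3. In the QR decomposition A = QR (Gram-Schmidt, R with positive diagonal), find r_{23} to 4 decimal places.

e_1 = c_1/‖c_1‖ = (4, 3, 3)/5.8310 = (0.6860, 0.5145, 0.5145).
r_{12} = e_1·c_2 = 0.3430.
u_2 = c_2 − 0.3430·e_1 = (-1.2353, 0.8235, 0.8235).
‖u_2‖ = 1.6977, so e_2 = (-0.7276, 0.4851, 0.4851).
r_{23} = e_2·c_3 = 1.2127.

r_{23} = 1.2127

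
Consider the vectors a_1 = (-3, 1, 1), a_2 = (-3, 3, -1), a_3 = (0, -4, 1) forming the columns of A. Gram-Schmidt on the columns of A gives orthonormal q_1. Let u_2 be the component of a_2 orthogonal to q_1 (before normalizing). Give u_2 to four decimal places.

u_2 = (0.0000, 2.0000, -2.0000)

q_1 = a_1/‖a_1‖ = (-3, 1, 1)/3.3166 = (-0.9045, 0.3015, 0.3015).
r_{12} = q_1·a_2 = 3.3166.
u_2 = a_2 − 3.3166·q_1 = (0.0000, 2.0000, -2.0000).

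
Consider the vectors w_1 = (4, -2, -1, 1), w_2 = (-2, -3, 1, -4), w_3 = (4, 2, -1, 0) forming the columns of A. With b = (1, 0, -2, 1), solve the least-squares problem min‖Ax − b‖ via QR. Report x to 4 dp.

x = (0.2723, -0.2249, -0.0435)

q_1 = w_1/‖w_1‖ = (4, -2, -1, 1)/4.6904 = (0.8528, -0.4264, -0.2132, 0.2132).
r_{12} = q_1·w_2 = -1.4924.
u_2 = w_2 + 1.4924·q_1 = (-0.7273, -3.6364, 0.6818, -3.6818).
‖u_2‖ = 5.2700, so q_2 = (-0.1380, -0.6900, 0.1294, -0.6986).
r_{13} = q_1·w_3 = 2.7716; r_{23} = q_2·w_3 = -2.0614.
u_3 = w_3 − 2.7716·q_1 + 2.0614·q_2 = (1.3519, 1.7594, -0.1424, -2.0311).
‖u_3‖ = 3.0114, so q_3 = (0.4489, 0.5842, -0.0473, -0.6745).
Qᵀb = (1.4924, -1.0954, -0.1310).
Back-substitute: x_3 = -0.1310/3.0114 = -0.0435.
x_2 = (-1.0954 + 2.0614·(-0.0435))/5.2700 = -0.2249.
x_1 = (1.4924 + 1.4924·(-0.2249) − 2.7716·(-0.0435))/4.6904 = 0.2723.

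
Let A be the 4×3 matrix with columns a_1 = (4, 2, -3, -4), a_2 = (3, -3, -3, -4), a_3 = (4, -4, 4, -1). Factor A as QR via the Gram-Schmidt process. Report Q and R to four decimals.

Q = [[0.5963, 0.0525, 0.6264], [0.2981, -0.9410, -0.1253], [-0.4472, -0.2006, 0.7692], [-0.5963, -0.2675, -0.0131]], R = [[6.7082, 4.6212, 0.0000], [0.0000, 4.6524, 3.4391], [0.0000, 0.0000, 6.0969]]

e_1 = a_1/‖a_1‖ = (4, 2, -3, -4)/6.7082 = (0.5963, 0.2981, -0.4472, -0.5963).
r_{12} = e_1·a_2 = 4.6212.
u_2 = a_2 − 4.6212·e_1 = (0.2444, -4.3778, -0.9333, -1.2444).
‖u_2‖ = 4.6524, so e_2 = (0.0525, -0.9410, -0.2006, -0.2675).
r_{13} = e_1·a_3 = 0.0000; r_{23} = e_2·a_3 = 3.4391.
u_3 = a_3 − 0.0000·e_1 − 3.4391·e_2 = (3.8193, -0.7639, 4.6899, -0.0801).
‖u_3‖ = 6.0969, so e_3 = (0.6264, -0.1253, 0.7692, -0.0131).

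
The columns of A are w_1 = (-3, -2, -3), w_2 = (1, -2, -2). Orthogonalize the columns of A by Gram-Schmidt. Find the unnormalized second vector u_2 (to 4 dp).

u_2 = (1.9545, -1.3636, -1.0455)

e_1 = w_1/‖w_1‖ = (-3, -2, -3)/4.6904 = (-0.6396, -0.4264, -0.6396).
r_{12} = e_1·w_2 = 1.4924.
u_2 = w_2 − 1.4924·e_1 = (1.9545, -1.3636, -1.0455).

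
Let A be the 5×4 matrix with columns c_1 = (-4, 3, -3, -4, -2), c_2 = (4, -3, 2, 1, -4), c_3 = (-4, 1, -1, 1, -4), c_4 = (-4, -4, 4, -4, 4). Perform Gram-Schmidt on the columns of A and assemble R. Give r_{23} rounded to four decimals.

r_{23} = 1.5787

c_1 = (-4, 3, -3, -4, -2); ‖c_1‖ = 7.3485, so e_1 = (-0.5443, 0.4082, -0.4082, -0.5443, -0.2722).
e_1·c_2 = (-0.5443)·4 + 0.4082·(-3) + (-0.4082)·2 + (-0.5443)·1 + (-0.2722)·(-4) = -3.6742.
u_2 = c_2 + 3.6742·e_1 = (2.0000, -1.5000, 0.5000, -1.0000, -5.0000).
‖u_2‖ = 5.7009, so e_2 = (0.3508, -0.2631, 0.0877, -0.1754, -0.8771).
r_{23} = e_2·c_3 = 1.5787.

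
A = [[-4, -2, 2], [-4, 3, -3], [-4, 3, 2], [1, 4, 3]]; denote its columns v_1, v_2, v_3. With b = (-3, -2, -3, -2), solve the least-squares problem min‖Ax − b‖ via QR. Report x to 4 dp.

v_1 = (-4, -4, -4, 1); ‖v_1‖ = 7.0000, so e_1 = (-0.5714, -0.5714, -0.5714, 0.1429).
e_1·v_2 = (-0.5714)·(-2) + (-0.5714)·3 + (-0.5714)·3 + 0.1429·4 = -1.7143.
u_2 = v_2 + 1.7143·e_1 = (-2.9796, 2.0204, 2.0204, 4.2449).
‖u_2‖ = 5.9213, so e_2 = (-0.5032, 0.3412, 0.3412, 0.7169).
e_1·v_3 = (-0.5714)·2 + (-0.5714)·(-3) + (-0.5714)·2 + 0.1429·3 = -0.1429; e_2·v_3 = (-0.5032)·2 + 0.3412·(-3) + 0.3412·2 + 0.7169·3 = 0.8031.
u_3 = v_3 + 0.1429·e_1 − 0.8031·e_2 = (2.3225, -3.3556, 1.6444, 2.4447).
‖u_3‖ = 5.0334, so e_3 = (0.4614, -0.6667, 0.3267, 0.4857).
Qᵀb = (4.2857, -1.6302, -2.0024).
Back-substitute: x_3 = -2.0024/5.0334 = -0.3978.
x_2 = (-1.6302 − 0.8031·(-0.3978))/5.9213 = -0.2214.
x_1 = (4.2857 + 1.7143·(-0.2214) + 0.1429·(-0.3978))/7.0000 = 0.5499.

x = (0.5499, -0.2214, -0.3978)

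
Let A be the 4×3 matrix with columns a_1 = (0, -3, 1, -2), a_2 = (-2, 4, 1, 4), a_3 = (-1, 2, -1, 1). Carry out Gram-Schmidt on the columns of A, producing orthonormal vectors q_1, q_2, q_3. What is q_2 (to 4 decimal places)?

q_1 = a_1/‖a_1‖ = (0, -3, 1, -2)/3.7417 = (0.0000, -0.8018, 0.2673, -0.5345).
r_{12} = q_1·a_2 = -5.0780.
u_2 = a_2 + 5.0780·q_1 = (-2.0000, -0.0714, 2.3571, 1.2857).
‖u_2‖ = 3.3488, so q_2 = (-0.5972, -0.0213, 0.7039, 0.3839).

q_2 = (-0.5972, -0.0213, 0.7039, 0.3839)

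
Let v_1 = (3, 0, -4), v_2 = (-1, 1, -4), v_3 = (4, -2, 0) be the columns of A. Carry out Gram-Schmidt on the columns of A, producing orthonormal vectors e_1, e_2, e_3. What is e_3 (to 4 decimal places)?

e_3 = (-0.2386, -0.9545, -0.1790)

e_1 = v_1/‖v_1‖ = (3, 0, -4)/5.0000 = (0.6000, 0.0000, -0.8000).
r_{12} = e_1·v_2 = 2.6000.
u_2 = v_2 − 2.6000·e_1 = (-2.5600, 1.0000, -1.9200).
‖u_2‖ = 3.3526, so e_2 = (-0.7636, 0.2983, -0.5727).
r_{13} = e_1·v_3 = 2.4000; r_{23} = e_2·v_3 = -3.6509.
u_3 = v_3 − 2.4000·e_1 + 3.6509·e_2 = (-0.2278, -0.9110, -0.1708).
‖u_3‖ = 0.9545, so e_3 = (-0.2386, -0.9545, -0.1790).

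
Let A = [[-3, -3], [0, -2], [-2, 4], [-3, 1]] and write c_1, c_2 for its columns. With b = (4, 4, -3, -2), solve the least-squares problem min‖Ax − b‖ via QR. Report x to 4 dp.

x = (-0.1037, -1.1402)

c_1 = (-3, 0, -2, -3); ‖c_1‖ = 4.6904, so q_1 = (-0.6396, 0.0000, -0.4264, -0.6396).
q_1·c_2 = (-0.6396)·(-3) + 0.0000·(-2) + (-0.4264)·4 + (-0.6396)·1 = -0.4264.
u_2 = c_2 + 0.4264·q_1 = (-3.2727, -2.0000, 3.8182, 0.7273).
‖u_2‖ = 5.4606, so q_2 = (-0.5993, -0.3663, 0.6992, 0.1332).
Qᵀb = (0.0000, -6.2264).
Back-substitute: x_2 = -6.2264/5.4606 = -1.1402.
x_1 = (0.0000 + 0.4264·(-1.1402))/4.6904 = -0.1037.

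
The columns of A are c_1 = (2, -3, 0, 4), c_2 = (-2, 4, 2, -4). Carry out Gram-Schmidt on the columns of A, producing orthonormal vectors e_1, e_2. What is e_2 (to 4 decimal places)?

e_2 = (0.0955, 0.3185, 0.9235, 0.1911)

e_1 = c_1/‖c_1‖ = (2, -3, 0, 4)/5.3852 = (0.3714, -0.5571, 0.0000, 0.7428).
r_{12} = e_1·c_2 = -5.9423.
u_2 = c_2 + 5.9423·e_1 = (0.2069, 0.6897, 2.0000, 0.4138).
‖u_2‖ = 2.1656, so e_2 = (0.0955, 0.3185, 0.9235, 0.1911).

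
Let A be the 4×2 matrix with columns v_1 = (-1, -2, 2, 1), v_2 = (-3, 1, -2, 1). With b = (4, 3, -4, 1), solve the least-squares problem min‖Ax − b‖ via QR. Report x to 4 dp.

x = (-1.7466, -0.2329)

v_1 = (-1, -2, 2, 1); ‖v_1‖ = 3.1623, so e_1 = (-0.3162, -0.6325, 0.6325, 0.3162).
e_1·v_2 = (-0.3162)·(-3) + (-0.6325)·1 + 0.6325·(-2) + 0.3162·1 = -0.6325.
u_2 = v_2 + 0.6325·e_1 = (-3.2000, 0.6000, -1.6000, 1.2000).
‖u_2‖ = 3.8210, so e_2 = (-0.8375, 0.1570, -0.4187, 0.3141).
Qᵀb = (-5.3759, -0.8898).
Back-substitute: x_2 = -0.8898/3.8210 = -0.2329.
x_1 = (-5.3759 + 0.6325·(-0.2329))/3.1623 = -1.7466.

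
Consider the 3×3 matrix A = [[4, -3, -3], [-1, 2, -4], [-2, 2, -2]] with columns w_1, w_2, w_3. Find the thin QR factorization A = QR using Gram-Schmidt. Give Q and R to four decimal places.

w_1 = (4, -1, -2); ‖w_1‖ = 4.5826, so e_1 = (0.8729, -0.2182, -0.4364).
e_1·w_2 = 0.8729·(-3) + (-0.2182)·2 + (-0.4364)·2 = -3.9279.
u_2 = w_2 + 3.9279·e_1 = (0.4286, 1.1429, 0.2857).
‖u_2‖ = 1.2536, so e_2 = (0.3419, 0.9117, 0.2279).
e_1·w_3 = 0.8729·(-3) + (-0.2182)·(-4) + (-0.4364)·(-2) = -0.8729; e_2·w_3 = 0.3419·(-3) + 0.9117·(-4) + 0.2279·(-2) = -5.1282.
u_3 = w_3 + 0.8729·e_1 + 5.1282·e_2 = (-0.4848, 0.4848, -1.2121).
‖u_3‖ = 1.3926, so e_3 = (-0.3482, 0.3482, -0.8704).

Q = [[0.8729, 0.3419, -0.3482], [-0.2182, 0.9117, 0.3482], [-0.4364, 0.2279, -0.8704]], R = [[4.5826, -3.9279, -0.8729], [0.0000, 1.2536, -5.1282], [0.0000, 0.0000, 1.3926]]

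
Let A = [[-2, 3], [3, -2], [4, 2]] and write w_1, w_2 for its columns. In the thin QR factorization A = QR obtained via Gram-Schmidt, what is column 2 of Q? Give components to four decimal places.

q_2 = (0.6717, -0.3911, 0.6292)

q_1 = w_1/‖w_1‖ = (-2, 3, 4)/5.3852 = (-0.3714, 0.5571, 0.7428).
r_{12} = q_1·w_2 = -0.7428.
u_2 = w_2 + 0.7428·q_1 = (2.7241, -1.5862, 2.5517).
‖u_2‖ = 4.0556, so q_2 = (0.6717, -0.3911, 0.6292).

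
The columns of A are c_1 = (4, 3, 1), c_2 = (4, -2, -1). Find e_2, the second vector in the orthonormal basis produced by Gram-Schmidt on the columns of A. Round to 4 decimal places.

c_1 = (4, 3, 1); ‖c_1‖ = 5.0990, so e_1 = (0.7845, 0.5883, 0.1961).
e_1·c_2 = 0.7845·4 + 0.5883·(-2) + 0.1961·(-1) = 1.7650.
u_2 = c_2 − 1.7650·e_1 = (2.6154, -3.0385, -1.3462).
‖u_2‖ = 4.2290, so e_2 = (0.6184, -0.7185, -0.3183).

e_2 = (0.6184, -0.7185, -0.3183)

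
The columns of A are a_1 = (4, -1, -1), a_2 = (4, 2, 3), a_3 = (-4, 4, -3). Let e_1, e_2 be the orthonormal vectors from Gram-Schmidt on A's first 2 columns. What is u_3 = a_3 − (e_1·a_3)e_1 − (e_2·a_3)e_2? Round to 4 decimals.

a_1 = (4, -1, -1); ‖a_1‖ = 4.2426, so e_1 = (0.9428, -0.2357, -0.2357).
e_1·a_2 = 0.9428·4 + (-0.2357)·2 + (-0.2357)·3 = 2.5927.
u_2 = a_2 − 2.5927·e_1 = (1.5556, 2.6111, 3.6111).
‖u_2‖ = 4.7199, so e_2 = (0.3296, 0.5532, 0.7651).
e_1·a_3 = 0.9428·(-4) + (-0.2357)·4 + (-0.2357)·(-3) = -4.0069; e_2·a_3 = 0.3296·(-4) + 0.5532·4 + 0.7651·(-3) = -1.4007.
u_3 = a_3 + 4.0069·e_1 + 1.4007·e_2 = (0.2394, 3.8304, -2.8728).

u_3 = (0.2394, 3.8304, -2.8728)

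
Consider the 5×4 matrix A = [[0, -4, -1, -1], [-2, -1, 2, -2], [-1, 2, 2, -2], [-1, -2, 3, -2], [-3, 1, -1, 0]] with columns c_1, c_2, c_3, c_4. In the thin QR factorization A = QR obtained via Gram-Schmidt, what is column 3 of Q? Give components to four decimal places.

q_3 = (-0.2991, 0.2802, 0.4193, 0.6122, -0.5306)

c_1 = (0, -2, -1, -1, -3); ‖c_1‖ = 3.8730, so q_1 = (0.0000, -0.5164, -0.2582, -0.2582, -0.7746).
q_1·c_2 = 0.0000·(-4) + (-0.5164)·(-1) + (-0.2582)·2 + (-0.2582)·(-2) + (-0.7746)·1 = -0.2582.
u_2 = c_2 + 0.2582·q_1 = (-4.0000, -1.1333, 1.9333, -2.0667, 0.8000).
‖u_2‖ = 5.0925, so q_2 = (-0.7855, -0.2226, 0.3796, -0.4058, 0.1571).
q_1·c_3 = 0.0000·(-1) + (-0.5164)·2 + (-0.2582)·2 + (-0.2582)·3 + (-0.7746)·(-1) = -1.5492; q_2·c_3 = (-0.7855)·(-1) + (-0.2226)·2 + 0.3796·2 + (-0.4058)·3 + 0.1571·(-1) = -0.2749.
u_3 = c_3 + 1.5492·q_1 + 0.2749·q_2 = (-1.2159, 1.1388, 1.7044, 2.4884, -2.1568).
‖u_3‖ = 4.0650, so q_3 = (-0.2991, 0.2802, 0.4193, 0.6122, -0.5306).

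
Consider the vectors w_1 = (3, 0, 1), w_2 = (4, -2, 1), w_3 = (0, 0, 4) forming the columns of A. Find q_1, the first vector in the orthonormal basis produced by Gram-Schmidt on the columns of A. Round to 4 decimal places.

q_1 = (0.9487, 0.0000, 0.3162)

w_1 = (3, 0, 1); ‖w_1‖ = 3.1623, so q_1 = (0.9487, 0.0000, 0.3162).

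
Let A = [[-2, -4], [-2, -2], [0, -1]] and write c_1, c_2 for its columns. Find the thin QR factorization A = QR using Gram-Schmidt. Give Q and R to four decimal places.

c_1 = (-2, -2, 0); ‖c_1‖ = 2.8284, so e_1 = (-0.7071, -0.7071, 0.0000).
e_1·c_2 = (-0.7071)·(-4) + (-0.7071)·(-2) + 0.0000·(-1) = 4.2426.
u_2 = c_2 − 4.2426·e_1 = (-1.0000, 1.0000, -1.0000).
‖u_2‖ = 1.7321, so e_2 = (-0.5774, 0.5774, -0.5774).

Q = [[-0.7071, -0.5774], [-0.7071, 0.5774], [0.0000, -0.5774]], R = [[2.8284, 4.2426], [0.0000, 1.7321]]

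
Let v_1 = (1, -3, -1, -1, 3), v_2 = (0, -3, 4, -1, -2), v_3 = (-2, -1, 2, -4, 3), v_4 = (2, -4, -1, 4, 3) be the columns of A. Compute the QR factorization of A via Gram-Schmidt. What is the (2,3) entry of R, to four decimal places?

r_{23} = 1.6432

v_1 = (1, -3, -1, -1, 3); ‖v_1‖ = 4.5826, so q_1 = (0.2182, -0.6547, -0.2182, -0.2182, 0.6547).
q_1·v_2 = 0.2182·0 + (-0.6547)·(-3) + (-0.2182)·4 + (-0.2182)·(-1) + 0.6547·(-2) = 0.0000.
u_2 = v_2 + 0.0000·q_1 = (0.0000, -3.0000, 4.0000, -1.0000, -2.0000).
‖u_2‖ = 5.4772, so q_2 = (0.0000, -0.5477, 0.7303, -0.1826, -0.3651).
r_{23} = q_2·v_3 = 1.6432.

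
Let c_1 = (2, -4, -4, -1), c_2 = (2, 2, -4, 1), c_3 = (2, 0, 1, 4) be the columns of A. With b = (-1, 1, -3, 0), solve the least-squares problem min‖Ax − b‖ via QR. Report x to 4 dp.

c_1 = (2, -4, -4, -1); ‖c_1‖ = 6.0828, so q_1 = (0.3288, -0.6576, -0.6576, -0.1644).
q_1·c_2 = 0.3288·2 + (-0.6576)·2 + (-0.6576)·(-4) + (-0.1644)·1 = 1.8084.
u_2 = c_2 − 1.8084·q_1 = (1.4054, 3.1892, -2.8108, 1.2973).
‖u_2‖ = 4.6615, so q_2 = (0.3015, 0.6842, -0.6030, 0.2783).
q_1·c_3 = 0.3288·2 + (-0.6576)·0 + (-0.6576)·1 + (-0.1644)·4 = -0.6576; q_2·c_3 = 0.3015·2 + 0.6842·0 + (-0.6030)·1 + 0.2783·4 = 1.1132.
u_3 = c_3 + 0.6576·q_1 − 1.1132·q_2 = (1.8806, -1.1940, 1.2388, 3.5821).
‖u_3‖ = 4.3964, so q_3 = (0.4278, -0.2716, 0.2818, 0.8148).
Qᵀb = (0.9864, 2.1916, -1.5447).
Back-substitute: x_3 = -1.5447/4.3964 = -0.3514.
x_2 = (2.1916 − 1.1132·(-0.3514))/4.6615 = 0.5541.
x_1 = (0.9864 − 1.8084·0.5541 + 0.6576·(-0.3514))/6.0828 = -0.0405.

x = (-0.0405, 0.5541, -0.3514)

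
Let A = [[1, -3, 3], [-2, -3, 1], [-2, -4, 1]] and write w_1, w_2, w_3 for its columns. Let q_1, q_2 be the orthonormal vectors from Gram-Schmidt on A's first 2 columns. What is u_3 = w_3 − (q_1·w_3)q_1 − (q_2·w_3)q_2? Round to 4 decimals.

q_1 = w_1/‖w_1‖ = (1, -2, -2)/3.0000 = (0.3333, -0.6667, -0.6667).
r_{12} = q_1·w_2 = 3.6667.
u_2 = w_2 − 3.6667·q_1 = (-4.2222, -0.5556, -1.5556).
‖u_2‖ = 4.5338, so q_2 = (-0.9313, -0.1225, -0.3431).
r_{13} = q_1·w_3 = -0.3333; r_{23} = q_2·w_3 = -3.2595.
u_3 = w_3 + 0.3333·q_1 + 3.2595·q_2 = (0.0757, 0.3784, -0.3405).

u_3 = (0.0757, 0.3784, -0.3405)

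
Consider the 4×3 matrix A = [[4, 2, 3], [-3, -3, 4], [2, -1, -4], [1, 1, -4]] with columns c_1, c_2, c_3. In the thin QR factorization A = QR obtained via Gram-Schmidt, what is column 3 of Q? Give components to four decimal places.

c_1 = (4, -3, 2, 1); ‖c_1‖ = 5.4772, so q_1 = (0.7303, -0.5477, 0.3651, 0.1826).
q_1·c_2 = 0.7303·2 + (-0.5477)·(-3) + 0.3651·(-1) + 0.1826·1 = 2.9212.
u_2 = c_2 − 2.9212·q_1 = (-0.1333, -1.4000, -2.0667, 0.4667).
‖u_2‖ = 2.5430, so q_2 = (-0.0524, -0.5505, -0.8127, 0.1835).
q_1·c_3 = 0.7303·3 + (-0.5477)·4 + 0.3651·(-4) + 0.1826·(-4) = -2.1909; q_2·c_3 = (-0.0524)·3 + (-0.5505)·4 + (-0.8127)·(-4) + 0.1835·(-4) = 0.1573.
u_3 = c_3 + 2.1909·q_1 − 0.1573·q_2 = (4.6082, 2.8866, -3.0722, -3.6289).
‖u_3‖ = 7.2232, so q_3 = (0.6380, 0.3996, -0.4253, -0.5024).

q_3 = (0.6380, 0.3996, -0.4253, -0.5024)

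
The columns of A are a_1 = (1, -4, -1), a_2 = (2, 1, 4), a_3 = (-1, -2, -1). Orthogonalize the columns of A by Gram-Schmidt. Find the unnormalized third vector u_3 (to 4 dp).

u_3 = (-0.7895, -0.3158, 0.4737)

a_1 = (1, -4, -1); ‖a_1‖ = 4.2426, so e_1 = (0.2357, -0.9428, -0.2357).
e_1·a_2 = 0.2357·2 + (-0.9428)·1 + (-0.2357)·4 = -1.4142.
u_2 = a_2 + 1.4142·e_1 = (2.3333, -0.3333, 3.6667).
‖u_2‖ = 4.3589, so e_2 = (0.5353, -0.0765, 0.8412).
e_1·a_3 = 0.2357·(-1) + (-0.9428)·(-2) + (-0.2357)·(-1) = 1.8856; e_2·a_3 = 0.5353·(-1) + (-0.0765)·(-2) + 0.8412·(-1) = -1.2236.
u_3 = a_3 − 1.8856·e_1 + 1.2236·e_2 = (-0.7895, -0.3158, 0.4737).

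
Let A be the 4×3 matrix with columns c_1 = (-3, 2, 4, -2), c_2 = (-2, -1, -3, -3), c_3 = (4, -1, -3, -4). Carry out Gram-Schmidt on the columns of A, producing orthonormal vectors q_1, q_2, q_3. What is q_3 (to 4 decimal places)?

q_3 = (0.7204, 0.1176, 0.1479, -0.6673)

c_1 = (-3, 2, 4, -2); ‖c_1‖ = 5.7446, so q_1 = (-0.5222, 0.3482, 0.6963, -0.3482).
q_1·c_2 = (-0.5222)·(-2) + 0.3482·(-1) + 0.6963·(-3) + (-0.3482)·(-3) = -0.3482.
u_2 = c_2 + 0.3482·q_1 = (-2.1818, -0.8788, -2.7576, -3.1212).
‖u_2‖ = 4.7832, so q_2 = (-0.4561, -0.1837, -0.5765, -0.6525).
q_1·c_3 = (-0.5222)·4 + 0.3482·(-1) + 0.6963·(-3) + (-0.3482)·(-4) = -3.1334; q_2·c_3 = (-0.4561)·4 + (-0.1837)·(-1) + (-0.5765)·(-3) + (-0.6525)·(-4) = 2.6989.
u_3 = c_3 + 3.1334·q_1 − 2.6989·q_2 = (3.5947, 0.5868, 0.7377, -3.3298).
‖u_3‖ = 4.9898, so q_3 = (0.7204, 0.1176, 0.1479, -0.6673).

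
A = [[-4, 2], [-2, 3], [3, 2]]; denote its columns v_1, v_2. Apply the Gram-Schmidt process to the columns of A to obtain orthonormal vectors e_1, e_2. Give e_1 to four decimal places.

e_1 = (-0.7428, -0.3714, 0.5571)

v_1 = (-4, -2, 3); ‖v_1‖ = 5.3852, so e_1 = (-0.7428, -0.3714, 0.5571).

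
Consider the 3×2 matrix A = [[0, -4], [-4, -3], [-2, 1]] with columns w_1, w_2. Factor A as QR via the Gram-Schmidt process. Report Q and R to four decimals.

e_1 = w_1/‖w_1‖ = (0, -4, -2)/4.4721 = (0.0000, -0.8944, -0.4472).
r_{12} = e_1·w_2 = 2.2361.
u_2 = w_2 − 2.2361·e_1 = (-4.0000, -1.0000, 2.0000).
‖u_2‖ = 4.5826, so e_2 = (-0.8729, -0.2182, 0.4364).

Q = [[0.0000, -0.8729], [-0.8944, -0.2182], [-0.4472, 0.4364]], R = [[4.4721, 2.2361], [0.0000, 4.5826]]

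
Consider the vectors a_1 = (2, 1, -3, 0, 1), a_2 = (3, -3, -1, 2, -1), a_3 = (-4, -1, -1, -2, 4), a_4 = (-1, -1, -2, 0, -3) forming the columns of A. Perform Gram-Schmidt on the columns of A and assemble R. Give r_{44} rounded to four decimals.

a_1 = (2, 1, -3, 0, 1); ‖a_1‖ = 3.8730, so e_1 = (0.5164, 0.2582, -0.7746, 0.0000, 0.2582).
e_1·a_2 = 0.5164·3 + 0.2582·(-3) + (-0.7746)·(-1) + 0.0000·2 + 0.2582·(-1) = 1.2910.
u_2 = a_2 − 1.2910·e_1 = (2.3333, -3.3333, 0.0000, 2.0000, -1.3333).
‖u_2‖ = 4.7258, so e_2 = (0.4937, -0.7053, 0.0000, 0.4232, -0.2821).
e_1·a_3 = 0.5164·(-4) + 0.2582·(-1) + (-0.7746)·(-1) + 0.0000·(-2) + 0.2582·4 = -0.5164; e_2·a_3 = 0.4937·(-4) + (-0.7053)·(-1) + 0.0000·(-1) + 0.4232·(-2) + (-0.2821)·4 = -3.2446.
u_3 = a_3 + 0.5164·e_1 + 3.2446·e_2 = (-2.1313, -3.1552, -1.4000, -0.6269, 3.2179).
‖u_3‖ = 5.2159, so e_3 = (-0.4086, -0.6049, -0.2684, -0.1202, 0.6169).
e_1·a_4 = 0.5164·(-1) + 0.2582·(-1) + (-0.7746)·(-2) + 0.0000·0 + 0.2582·(-3) = 0.0000; e_2·a_4 = 0.4937·(-1) + (-0.7053)·(-1) + 0.0000·(-2) + 0.4232·0 + (-0.2821)·(-3) = 1.0580; e_3·a_4 = (-0.4086)·(-1) + (-0.6049)·(-1) + (-0.2684)·(-2) + (-0.1202)·0 + 0.6169·(-3) = -0.3005.
u_4 = a_4 − 0.0000·e_1 − 1.0580·e_2 + 0.3005·e_3 = (-1.6452, -0.4355, -2.0806, -0.4839, -2.5161).
r_{44} = ‖u_4‖ = 3.7135.

r_{44} = 3.7135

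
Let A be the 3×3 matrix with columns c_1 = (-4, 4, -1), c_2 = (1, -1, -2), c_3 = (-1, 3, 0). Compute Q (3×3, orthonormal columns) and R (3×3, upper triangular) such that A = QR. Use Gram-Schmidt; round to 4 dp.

Q = [[-0.6963, 0.1231, 0.7071], [0.6963, -0.1231, 0.7071], [-0.1741, -0.9847, 0.0000]], R = [[5.7446, -1.0445, 2.7852], [0.0000, 2.2156, -0.4924], [0.0000, 0.0000, 1.4142]]

c_1 = (-4, 4, -1); ‖c_1‖ = 5.7446, so q_1 = (-0.6963, 0.6963, -0.1741).
q_1·c_2 = (-0.6963)·1 + 0.6963·(-1) + (-0.1741)·(-2) = -1.0445.
u_2 = c_2 + 1.0445·q_1 = (0.2727, -0.2727, -2.1818).
‖u_2‖ = 2.2156, so q_2 = (0.1231, -0.1231, -0.9847).
q_1·c_3 = (-0.6963)·(-1) + 0.6963·3 + (-0.1741)·0 = 2.7852; q_2·c_3 = 0.1231·(-1) + (-0.1231)·3 + (-0.9847)·0 = -0.4924.
u_3 = c_3 − 2.7852·q_1 + 0.4924·q_2 = (1.0000, 1.0000, 0.0000).
‖u_3‖ = 1.4142, so q_3 = (0.7071, 0.7071, 0.0000).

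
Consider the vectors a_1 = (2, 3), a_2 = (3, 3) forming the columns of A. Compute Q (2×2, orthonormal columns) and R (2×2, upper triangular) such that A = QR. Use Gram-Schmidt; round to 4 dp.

Q = [[0.5547, 0.8321], [0.8321, -0.5547]], R = [[3.6056, 4.1603], [0.0000, 0.8321]]

a_1 = (2, 3); ‖a_1‖ = 3.6056, so q_1 = (0.5547, 0.8321).
q_1·a_2 = 0.5547·3 + 0.8321·3 = 4.1603.
u_2 = a_2 − 4.1603·q_1 = (0.6923, -0.4615).
‖u_2‖ = 0.8321, so q_2 = (0.8321, -0.5547).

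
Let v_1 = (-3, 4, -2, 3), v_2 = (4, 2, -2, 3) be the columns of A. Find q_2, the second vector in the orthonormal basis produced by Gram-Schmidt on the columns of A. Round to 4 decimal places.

q_2 = (0.8478, 0.1895, -0.2747, 0.4121)

q_1 = v_1/‖v_1‖ = (-3, 4, -2, 3)/6.1644 = (-0.4867, 0.6489, -0.3244, 0.4867).
r_{12} = q_1·v_2 = 1.4600.
u_2 = v_2 − 1.4600·q_1 = (4.7105, 1.0526, -1.5263, 2.2895).
‖u_2‖ = 5.5559, so q_2 = (0.8478, 0.1895, -0.2747, 0.4121).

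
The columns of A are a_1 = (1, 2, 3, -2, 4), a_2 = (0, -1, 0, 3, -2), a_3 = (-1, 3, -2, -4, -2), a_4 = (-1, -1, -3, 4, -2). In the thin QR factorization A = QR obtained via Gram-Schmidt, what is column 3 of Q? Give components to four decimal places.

a_1 = (1, 2, 3, -2, 4); ‖a_1‖ = 5.8310, so e_1 = (0.1715, 0.3430, 0.5145, -0.3430, 0.6860).
e_1·a_2 = 0.1715·0 + 0.3430·(-1) + 0.5145·0 + (-0.3430)·3 + 0.6860·(-2) = -2.7440.
u_2 = a_2 + 2.7440·e_1 = (0.4706, -0.0588, 1.4118, 2.0588, -0.1176).
‖u_2‖ = 2.5437, so e_2 = (0.1850, -0.0231, 0.5550, 0.8094, -0.0462).
e_1·a_3 = 0.1715·(-1) + 0.3430·3 + 0.5145·(-2) + (-0.3430)·(-4) + 0.6860·(-2) = -0.1715; e_2·a_3 = 0.1850·(-1) + (-0.0231)·3 + 0.5550·(-2) + 0.8094·(-4) + (-0.0462)·(-2) = -4.5093.
u_3 = a_3 + 0.1715·e_1 + 4.5093·e_2 = (-0.1364, 2.9545, 0.5909, -0.4091, -2.0909).
‖u_3‖ = 3.6927, so e_3 = (-0.0369, 0.8001, 0.1600, -0.1108, -0.5662).

e_3 = (-0.0369, 0.8001, 0.1600, -0.1108, -0.5662)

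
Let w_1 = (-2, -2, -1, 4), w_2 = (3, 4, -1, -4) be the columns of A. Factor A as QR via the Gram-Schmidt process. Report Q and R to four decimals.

e_1 = w_1/‖w_1‖ = (-2, -2, -1, 4)/5.0000 = (-0.4000, -0.4000, -0.2000, 0.8000).
r_{12} = e_1·w_2 = -5.8000.
u_2 = w_2 + 5.8000·e_1 = (0.6800, 1.6800, -2.1600, 0.6400).
‖u_2‖ = 2.8914, so e_2 = (0.2352, 0.5810, -0.7471, 0.2213).

Q = [[-0.4000, 0.2352], [-0.4000, 0.5810], [-0.2000, -0.7471], [0.8000, 0.2213]], R = [[5.0000, -5.8000], [0.0000, 2.8914]]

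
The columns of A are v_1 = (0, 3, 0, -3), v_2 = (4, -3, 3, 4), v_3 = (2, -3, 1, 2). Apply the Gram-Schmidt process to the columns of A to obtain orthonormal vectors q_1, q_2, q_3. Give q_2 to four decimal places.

q_2 = (0.7921, 0.0990, 0.5941, 0.0990)

q_1 = v_1/‖v_1‖ = (0, 3, 0, -3)/4.2426 = (0.0000, 0.7071, 0.0000, -0.7071).
r_{12} = q_1·v_2 = -4.9497.
u_2 = v_2 + 4.9497·q_1 = (4.0000, 0.5000, 3.0000, 0.5000).
‖u_2‖ = 5.0498, so q_2 = (0.7921, 0.0990, 0.5941, 0.0990).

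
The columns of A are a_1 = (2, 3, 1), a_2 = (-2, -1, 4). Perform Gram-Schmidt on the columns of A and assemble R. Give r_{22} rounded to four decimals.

r_{22} = 4.5119

a_1 = (2, 3, 1); ‖a_1‖ = 3.7417, so e_1 = (0.5345, 0.8018, 0.2673).
e_1·a_2 = 0.5345·(-2) + 0.8018·(-1) + 0.2673·4 = -0.8018.
u_2 = a_2 + 0.8018·e_1 = (-1.5714, -0.3571, 4.2143).
r_{22} = ‖u_2‖ = 4.5119.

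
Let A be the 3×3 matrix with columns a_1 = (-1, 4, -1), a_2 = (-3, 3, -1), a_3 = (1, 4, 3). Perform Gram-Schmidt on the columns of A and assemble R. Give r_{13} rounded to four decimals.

a_1 = (-1, 4, -1); ‖a_1‖ = 4.2426, so e_1 = (-0.2357, 0.9428, -0.2357).
r_{13} = e_1·a_3 = 2.8284.

r_{13} = 2.8284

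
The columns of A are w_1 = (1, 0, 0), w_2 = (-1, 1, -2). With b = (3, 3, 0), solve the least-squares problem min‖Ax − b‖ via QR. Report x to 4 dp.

w_1 = (1, 0, 0); ‖w_1‖ = 1.0000, so e_1 = (1.0000, 0.0000, 0.0000).
e_1·w_2 = 1.0000·(-1) + 0.0000·1 + 0.0000·(-2) = -1.0000.
u_2 = w_2 + 1.0000·e_1 = (0.0000, 1.0000, -2.0000).
‖u_2‖ = 2.2361, so e_2 = (0.0000, 0.4472, -0.8944).
Qᵀb = (3.0000, 1.3416).
Back-substitute: x_2 = 1.3416/2.2361 = 0.6000.
x_1 = (3.0000 + 1.0000·0.6000)/1.0000 = 3.6000.

x = (3.6000, 0.6000)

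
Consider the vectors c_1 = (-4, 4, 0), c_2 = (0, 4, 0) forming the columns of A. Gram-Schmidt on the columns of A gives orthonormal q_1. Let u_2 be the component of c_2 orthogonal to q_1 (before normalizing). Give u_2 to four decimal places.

c_1 = (-4, 4, 0); ‖c_1‖ = 5.6569, so q_1 = (-0.7071, 0.7071, 0.0000).
q_1·c_2 = (-0.7071)·0 + 0.7071·4 + 0.0000·0 = 2.8284.
u_2 = c_2 − 2.8284·q_1 = (2.0000, 2.0000, 0.0000).

u_2 = (2.0000, 2.0000, 0.0000)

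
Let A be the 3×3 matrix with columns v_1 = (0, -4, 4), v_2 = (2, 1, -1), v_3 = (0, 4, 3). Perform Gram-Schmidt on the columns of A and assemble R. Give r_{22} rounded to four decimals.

v_1 = (0, -4, 4); ‖v_1‖ = 5.6569, so q_1 = (0.0000, -0.7071, 0.7071).
q_1·v_2 = 0.0000·2 + (-0.7071)·1 + 0.7071·(-1) = -1.4142.
u_2 = v_2 + 1.4142·q_1 = (2.0000, 0.0000, 0.0000).
r_{22} = ‖u_2‖ = 2.0000.

r_{22} = 2.0000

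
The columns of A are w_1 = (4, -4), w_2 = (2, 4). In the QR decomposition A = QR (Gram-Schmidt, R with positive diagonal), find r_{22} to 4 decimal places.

r_{22} = 4.2426

e_1 = w_1/‖w_1‖ = (4, -4)/5.6569 = (0.7071, -0.7071).
r_{12} = e_1·w_2 = -1.4142.
u_2 = w_2 + 1.4142·e_1 = (3.0000, 3.0000).
r_{22} = ‖u_2‖ = 4.2426.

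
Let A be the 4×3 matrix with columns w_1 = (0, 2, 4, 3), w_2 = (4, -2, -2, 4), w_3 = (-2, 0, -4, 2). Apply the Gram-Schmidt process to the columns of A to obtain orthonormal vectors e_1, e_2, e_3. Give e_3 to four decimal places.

e_3 = (-0.6432, 0.2503, -0.5101, 0.5133)

e_1 = w_1/‖w_1‖ = (0, 2, 4, 3)/5.3852 = (0.0000, 0.3714, 0.7428, 0.5571).
r_{12} = e_1·w_2 = 0.0000.
u_2 = w_2 + 0.0000·e_1 = (4.0000, -2.0000, -2.0000, 4.0000).
‖u_2‖ = 6.3246, so e_2 = (0.6325, -0.3162, -0.3162, 0.6325).
r_{13} = e_1·w_3 = -1.8570; r_{23} = e_2·w_3 = 1.2649.
u_3 = w_3 + 1.8570·e_1 − 1.2649·e_2 = (-2.8000, 1.0897, -2.2207, 2.2345).
‖u_3‖ = 4.3534, so e_3 = (-0.6432, 0.2503, -0.5101, 0.5133).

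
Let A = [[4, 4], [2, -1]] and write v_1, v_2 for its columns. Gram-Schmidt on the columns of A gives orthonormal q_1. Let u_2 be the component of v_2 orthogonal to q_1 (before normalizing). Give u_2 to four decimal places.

v_1 = (4, 2); ‖v_1‖ = 4.4721, so q_1 = (0.8944, 0.4472).
q_1·v_2 = 0.8944·4 + 0.4472·(-1) = 3.1305.
u_2 = v_2 − 3.1305·q_1 = (1.2000, -2.4000).

u_2 = (1.2000, -2.4000)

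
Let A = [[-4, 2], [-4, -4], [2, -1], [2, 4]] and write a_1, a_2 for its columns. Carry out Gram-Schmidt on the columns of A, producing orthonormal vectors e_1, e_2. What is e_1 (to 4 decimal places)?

a_1 = (-4, -4, 2, 2); ‖a_1‖ = 6.3246, so e_1 = (-0.6325, -0.6325, 0.3162, 0.3162).

e_1 = (-0.6325, -0.6325, 0.3162, 0.3162)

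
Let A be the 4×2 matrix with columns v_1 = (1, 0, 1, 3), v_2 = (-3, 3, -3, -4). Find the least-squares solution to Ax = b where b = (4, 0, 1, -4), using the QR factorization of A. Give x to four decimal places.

v_1 = (1, 0, 1, 3); ‖v_1‖ = 3.3166, so q_1 = (0.3015, 0.0000, 0.3015, 0.9045).
q_1·v_2 = 0.3015·(-3) + 0.0000·3 + 0.3015·(-3) + 0.9045·(-4) = -5.4272.
u_2 = v_2 + 5.4272·q_1 = (-1.3636, 3.0000, -1.3636, 0.9091).
‖u_2‖ = 3.6804, so q_2 = (-0.3705, 0.8151, -0.3705, 0.2470).
Qᵀb = (-2.1106, -2.8406).
Back-substitute: x_2 = -2.8406/3.6804 = -0.7718.
x_1 = (-2.1106 + 5.4272·(-0.7718))/3.3166 = -1.8993.

x = (-1.8993, -0.7718)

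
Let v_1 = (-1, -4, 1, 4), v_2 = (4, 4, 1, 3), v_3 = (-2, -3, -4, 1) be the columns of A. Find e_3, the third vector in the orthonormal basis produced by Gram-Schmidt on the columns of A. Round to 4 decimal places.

e_3 = (0.0265, 0.0164, -0.9640, 0.2641)

v_1 = (-1, -4, 1, 4); ‖v_1‖ = 5.8310, so e_1 = (-0.1715, -0.6860, 0.1715, 0.6860).
e_1·v_2 = (-0.1715)·4 + (-0.6860)·4 + 0.1715·1 + 0.6860·3 = -1.2005.
u_2 = v_2 + 1.2005·e_1 = (3.7941, 3.1765, 1.2059, 3.8235).
‖u_2‖ = 6.3686, so e_2 = (0.5958, 0.4988, 0.1893, 0.6004).
e_1·v_3 = (-0.1715)·(-2) + (-0.6860)·(-3) + 0.1715·(-4) + 0.6860·1 = 2.4010; e_2·v_3 = 0.5958·(-2) + 0.4988·(-3) + 0.1893·(-4) + 0.6004·1 = -2.8448.
u_3 = v_3 − 2.4010·e_1 + 2.8448·e_2 = (0.1066, 0.0660, -3.8731, 1.0609).
‖u_3‖ = 4.0177, so e_3 = (0.0265, 0.0164, -0.9640, 0.2641).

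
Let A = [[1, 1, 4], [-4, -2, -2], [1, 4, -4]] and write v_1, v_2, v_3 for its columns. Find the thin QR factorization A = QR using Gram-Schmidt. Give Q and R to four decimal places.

v_1 = (1, -4, 1); ‖v_1‖ = 4.2426, so q_1 = (0.2357, -0.9428, 0.2357).
q_1·v_2 = 0.2357·1 + (-0.9428)·(-2) + 0.2357·4 = 3.0641.
u_2 = v_2 − 3.0641·q_1 = (0.2778, 0.8889, 3.2778).
‖u_2‖ = 3.4075, so q_2 = (0.0815, 0.2609, 0.9619).
q_1·v_3 = 0.2357·4 + (-0.9428)·(-2) + 0.2357·(-4) = 1.8856; q_2·v_3 = 0.0815·4 + 0.2609·(-2) + 0.9619·(-4) = -4.0434.
u_3 = v_3 − 1.8856·q_1 + 4.0434·q_2 = (3.8852, 0.8325, -0.5550).
‖u_3‖ = 4.0119, so q_3 = (0.9684, 0.2075, -0.1383).

Q = [[0.2357, 0.0815, 0.9684], [-0.9428, 0.2609, 0.2075], [0.2357, 0.9619, -0.1383]], R = [[4.2426, 3.0641, 1.8856], [0.0000, 3.4075, -4.0434], [0.0000, 0.0000, 4.0119]]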